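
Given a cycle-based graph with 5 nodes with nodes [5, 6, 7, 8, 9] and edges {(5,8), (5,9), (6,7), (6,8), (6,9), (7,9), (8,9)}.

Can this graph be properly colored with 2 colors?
The clique on vertices [5, 8, 9] has size 3 > 2, so it alone needs 3 colors.

No, G is not 2-colorable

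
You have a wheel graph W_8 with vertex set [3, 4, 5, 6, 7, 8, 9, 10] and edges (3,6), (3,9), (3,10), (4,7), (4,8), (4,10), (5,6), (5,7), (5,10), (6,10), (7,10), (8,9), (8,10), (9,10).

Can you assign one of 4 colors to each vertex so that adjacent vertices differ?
A valid 4-coloring: color 1: [10]; color 2: [6, 7, 9]; color 3: [3, 4, 5]; color 4: [8].
(χ(G) = 4 ≤ 4.)

Yes, G is 4-colorable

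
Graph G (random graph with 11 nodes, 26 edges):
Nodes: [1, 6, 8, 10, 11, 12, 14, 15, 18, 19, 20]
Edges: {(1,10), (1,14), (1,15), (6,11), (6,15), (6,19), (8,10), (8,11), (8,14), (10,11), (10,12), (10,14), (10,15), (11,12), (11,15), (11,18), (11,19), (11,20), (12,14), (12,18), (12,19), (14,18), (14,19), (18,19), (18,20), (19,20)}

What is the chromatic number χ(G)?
χ(G) = 4

Clique number ω(G) = 4 (lower bound: χ ≥ ω).
The clique on [11, 12, 18, 19] has size 4, forcing χ ≥ 4, and the coloring below uses 4 colors, so χ(G) = 4.
A valid 4-coloring: color 1: [11, 14]; color 2: [10, 19]; color 3: [8, 12, 15, 20]; color 4: [1, 6, 18].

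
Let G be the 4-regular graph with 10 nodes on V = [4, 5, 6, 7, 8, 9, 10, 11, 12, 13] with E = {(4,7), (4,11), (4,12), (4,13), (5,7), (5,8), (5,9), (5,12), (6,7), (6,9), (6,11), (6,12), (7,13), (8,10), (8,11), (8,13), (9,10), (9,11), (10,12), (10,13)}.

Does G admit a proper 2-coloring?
The clique on vertices [4, 7, 13] has size 3 > 2, so it alone needs 3 colors.

No, G is not 2-colorable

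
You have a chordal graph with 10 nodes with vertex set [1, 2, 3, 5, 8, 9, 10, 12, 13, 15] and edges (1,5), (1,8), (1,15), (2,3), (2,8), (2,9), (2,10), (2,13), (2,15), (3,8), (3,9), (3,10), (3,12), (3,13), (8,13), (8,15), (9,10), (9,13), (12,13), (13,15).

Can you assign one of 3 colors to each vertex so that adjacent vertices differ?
No, G is not 3-colorable

The clique on vertices [2, 3, 8, 13] has size 4 > 3, so it alone needs 4 colors.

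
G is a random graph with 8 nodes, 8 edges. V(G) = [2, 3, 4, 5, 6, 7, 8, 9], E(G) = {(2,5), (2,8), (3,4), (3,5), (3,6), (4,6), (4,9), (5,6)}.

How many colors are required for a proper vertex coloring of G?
Clique number ω(G) = 3 (lower bound: χ ≥ ω).
The clique on [3, 4, 6] has size 3, forcing χ ≥ 3, and the coloring below uses 3 colors, so χ(G) = 3.
A valid 3-coloring: color 1: [2, 3, 7, 9]; color 2: [4, 5, 8]; color 3: [6].

χ(G) = 3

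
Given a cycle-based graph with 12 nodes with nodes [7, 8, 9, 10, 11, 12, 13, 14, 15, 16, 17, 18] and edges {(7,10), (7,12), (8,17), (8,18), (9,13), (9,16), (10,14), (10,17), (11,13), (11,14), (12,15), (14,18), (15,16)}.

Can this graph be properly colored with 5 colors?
Yes, G is 5-colorable

A valid 5-coloring: color 1: [8, 9, 10, 11, 12]; color 2: [7, 13, 14, 15, 17]; color 3: [16, 18].
(χ(G) = 3 ≤ 5.)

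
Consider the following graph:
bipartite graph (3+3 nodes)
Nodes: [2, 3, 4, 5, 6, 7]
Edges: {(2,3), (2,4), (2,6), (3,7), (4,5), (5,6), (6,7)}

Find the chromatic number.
Clique number ω(G) = 2 (lower bound: χ ≥ ω).
The graph is bipartite (no odd cycle), so 2 colors suffice: χ(G) = 2.
A valid 2-coloring: color 1: [2, 5, 7]; color 2: [3, 4, 6].

χ(G) = 2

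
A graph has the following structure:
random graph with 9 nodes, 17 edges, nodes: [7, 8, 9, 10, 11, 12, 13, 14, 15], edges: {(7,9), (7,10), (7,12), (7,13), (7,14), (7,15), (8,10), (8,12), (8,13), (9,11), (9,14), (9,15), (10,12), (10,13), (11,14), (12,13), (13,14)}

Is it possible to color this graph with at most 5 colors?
A valid 5-coloring: color 1: [7, 8, 11]; color 2: [9, 13]; color 3: [10, 14, 15]; color 4: [12].
(χ(G) = 4 ≤ 5.)

Yes, G is 5-colorable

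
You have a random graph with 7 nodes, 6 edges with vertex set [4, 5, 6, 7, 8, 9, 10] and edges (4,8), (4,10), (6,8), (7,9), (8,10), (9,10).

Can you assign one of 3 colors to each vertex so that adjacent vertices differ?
A valid 3-coloring: color 1: [5, 8, 9]; color 2: [6, 7, 10]; color 3: [4].
(χ(G) = 3 ≤ 3.)

Yes, G is 3-colorable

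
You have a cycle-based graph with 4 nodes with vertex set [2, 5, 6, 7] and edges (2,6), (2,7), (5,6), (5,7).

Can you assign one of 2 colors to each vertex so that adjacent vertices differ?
A valid 2-coloring: color 1: [2, 5]; color 2: [6, 7].
(χ(G) = 2 ≤ 2.)

Yes, G is 2-colorable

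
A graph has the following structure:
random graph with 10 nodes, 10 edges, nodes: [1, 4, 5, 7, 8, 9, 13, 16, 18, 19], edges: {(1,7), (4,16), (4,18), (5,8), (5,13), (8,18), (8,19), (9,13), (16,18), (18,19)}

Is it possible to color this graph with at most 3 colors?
Yes, G is 3-colorable

A valid 3-coloring: color 1: [5, 7, 9, 18]; color 2: [1, 8, 13, 16]; color 3: [4, 19].
(χ(G) = 3 ≤ 3.)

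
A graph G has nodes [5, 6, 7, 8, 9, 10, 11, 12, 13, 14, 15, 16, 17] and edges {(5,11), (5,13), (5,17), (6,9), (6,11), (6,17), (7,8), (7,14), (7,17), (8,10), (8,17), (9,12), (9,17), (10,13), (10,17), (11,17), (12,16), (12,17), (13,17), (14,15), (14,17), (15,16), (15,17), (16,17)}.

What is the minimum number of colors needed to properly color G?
Clique number ω(G) = 3 (lower bound: χ ≥ ω).
The clique on [5, 11, 17] has size 3, forcing χ ≥ 3, and the coloring below uses 3 colors, so χ(G) = 3.
A valid 3-coloring: color 1: [17]; color 2: [5, 6, 7, 10, 12, 15]; color 3: [8, 9, 11, 13, 14, 16].

χ(G) = 3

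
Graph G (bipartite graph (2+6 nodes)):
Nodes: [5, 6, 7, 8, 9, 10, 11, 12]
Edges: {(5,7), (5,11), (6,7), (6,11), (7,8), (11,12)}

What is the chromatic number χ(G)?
Clique number ω(G) = 2 (lower bound: χ ≥ ω).
The graph is bipartite (no odd cycle), so 2 colors suffice: χ(G) = 2.
A valid 2-coloring: color 1: [7, 9, 10, 11]; color 2: [5, 6, 8, 12].

χ(G) = 2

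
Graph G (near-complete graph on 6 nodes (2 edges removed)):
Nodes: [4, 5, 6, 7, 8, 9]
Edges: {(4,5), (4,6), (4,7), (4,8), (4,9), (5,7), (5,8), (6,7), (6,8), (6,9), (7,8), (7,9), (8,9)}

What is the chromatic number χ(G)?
Clique number ω(G) = 5 (lower bound: χ ≥ ω).
The clique on [4, 6, 7, 8, 9] has size 5, forcing χ ≥ 5, and the coloring below uses 5 colors, so χ(G) = 5.
A valid 5-coloring: color 1: [8]; color 2: [4]; color 3: [7]; color 4: [5, 6]; color 5: [9].

χ(G) = 5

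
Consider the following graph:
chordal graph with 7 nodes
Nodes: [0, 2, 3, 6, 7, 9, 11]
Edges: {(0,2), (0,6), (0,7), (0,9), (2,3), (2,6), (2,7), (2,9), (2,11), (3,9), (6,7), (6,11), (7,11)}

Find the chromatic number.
χ(G) = 4

Clique number ω(G) = 4 (lower bound: χ ≥ ω).
The clique on [0, 2, 6, 7] has size 4, forcing χ ≥ 4, and the coloring below uses 4 colors, so χ(G) = 4.
A valid 4-coloring: color 1: [2]; color 2: [6, 9]; color 3: [0, 3, 11]; color 4: [7].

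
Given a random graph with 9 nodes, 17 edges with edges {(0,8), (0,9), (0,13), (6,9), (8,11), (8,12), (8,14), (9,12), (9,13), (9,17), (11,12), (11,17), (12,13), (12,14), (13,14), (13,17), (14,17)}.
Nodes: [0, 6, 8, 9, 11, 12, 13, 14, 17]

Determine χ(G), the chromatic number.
χ(G) = 3

Clique number ω(G) = 3 (lower bound: χ ≥ ω).
The clique on [8, 11, 12] has size 3, forcing χ ≥ 3, and the coloring below uses 3 colors, so χ(G) = 3.
A valid 3-coloring: color 1: [0, 6, 12, 17]; color 2: [8, 13]; color 3: [9, 11, 14].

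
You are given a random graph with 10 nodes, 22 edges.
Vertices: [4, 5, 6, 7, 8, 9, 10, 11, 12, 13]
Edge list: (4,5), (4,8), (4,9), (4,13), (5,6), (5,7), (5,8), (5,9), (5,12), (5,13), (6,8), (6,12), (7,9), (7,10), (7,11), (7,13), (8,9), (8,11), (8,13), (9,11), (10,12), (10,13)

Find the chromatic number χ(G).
Clique number ω(G) = 4 (lower bound: χ ≥ ω).
The clique on [4, 5, 8, 9] has size 4, forcing χ ≥ 4, and the coloring below uses 4 colors, so χ(G) = 4.
A valid 4-coloring: color 1: [5, 10, 11]; color 2: [7, 8, 12]; color 3: [6, 9, 13]; color 4: [4].

χ(G) = 4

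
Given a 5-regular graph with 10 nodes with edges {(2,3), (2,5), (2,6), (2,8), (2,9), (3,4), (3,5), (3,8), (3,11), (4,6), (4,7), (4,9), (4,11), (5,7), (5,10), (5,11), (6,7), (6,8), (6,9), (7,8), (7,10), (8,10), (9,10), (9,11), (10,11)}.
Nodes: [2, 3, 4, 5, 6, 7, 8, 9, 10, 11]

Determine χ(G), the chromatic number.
Clique number ω(G) = 3 (lower bound: χ ≥ ω).
Odd cycle [9, 4, 7, 8, 2] needs 3 colors (χ ≥ 3).
Vertex 6 is adjacent to every vertex of [2, 4, 7, 8, 9], which already need 3 colors among themselves, so 6 needs a new color (χ ≥ 4).
The coloring below uses 4 colors, so χ(G) = 4.
A valid 4-coloring: color 1: [5, 8, 9]; color 2: [2, 4, 10]; color 3: [6, 11]; color 4: [3, 7].

χ(G) = 4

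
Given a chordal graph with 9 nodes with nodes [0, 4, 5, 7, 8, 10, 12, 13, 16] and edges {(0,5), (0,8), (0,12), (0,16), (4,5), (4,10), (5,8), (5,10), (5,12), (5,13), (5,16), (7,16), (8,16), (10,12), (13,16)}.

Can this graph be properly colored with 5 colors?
Yes, G is 5-colorable

A valid 5-coloring: color 1: [5, 7]; color 2: [4, 12, 16]; color 3: [0, 10, 13]; color 4: [8].
(χ(G) = 4 ≤ 5.)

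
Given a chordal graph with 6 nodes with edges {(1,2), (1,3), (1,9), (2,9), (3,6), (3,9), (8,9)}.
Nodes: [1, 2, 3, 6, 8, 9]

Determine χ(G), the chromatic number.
χ(G) = 3

Clique number ω(G) = 3 (lower bound: χ ≥ ω).
The clique on [1, 2, 9] has size 3, forcing χ ≥ 3, and the coloring below uses 3 colors, so χ(G) = 3.
A valid 3-coloring: color 1: [6, 9]; color 2: [1, 8]; color 3: [2, 3].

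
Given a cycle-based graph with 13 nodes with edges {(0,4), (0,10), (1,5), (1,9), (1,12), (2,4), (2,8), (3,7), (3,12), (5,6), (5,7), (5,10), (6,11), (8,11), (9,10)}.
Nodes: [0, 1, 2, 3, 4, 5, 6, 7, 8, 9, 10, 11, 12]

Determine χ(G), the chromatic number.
χ(G) = 3

Clique number ω(G) = 2 (lower bound: χ ≥ ω).
Odd cycle [12, 3, 7, 5, 1] needs 3 colors (χ ≥ 3).
The coloring below uses 3 colors, so χ(G) = 3.
A valid 3-coloring: color 1: [0, 2, 5, 9, 11, 12]; color 2: [1, 3, 4, 6, 8, 10]; color 3: [7].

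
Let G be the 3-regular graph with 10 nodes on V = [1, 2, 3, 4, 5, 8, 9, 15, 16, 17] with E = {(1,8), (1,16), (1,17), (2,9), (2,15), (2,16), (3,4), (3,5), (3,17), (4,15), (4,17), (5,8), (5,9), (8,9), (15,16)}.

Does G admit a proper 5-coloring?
A valid 5-coloring: color 1: [2, 4, 8]; color 2: [5, 16, 17]; color 3: [1, 3, 9, 15].
(χ(G) = 3 ≤ 5.)

Yes, G is 5-colorable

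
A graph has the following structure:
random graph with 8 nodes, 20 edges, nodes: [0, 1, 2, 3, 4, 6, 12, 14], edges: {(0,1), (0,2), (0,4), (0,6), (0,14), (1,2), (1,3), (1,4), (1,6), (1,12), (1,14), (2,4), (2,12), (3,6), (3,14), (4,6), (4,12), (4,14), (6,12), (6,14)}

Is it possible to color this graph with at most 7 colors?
Yes, G is 7-colorable

A valid 7-coloring: color 1: [1]; color 2: [2, 6]; color 3: [3, 4]; color 4: [12, 14]; color 5: [0].
(χ(G) = 5 ≤ 7.)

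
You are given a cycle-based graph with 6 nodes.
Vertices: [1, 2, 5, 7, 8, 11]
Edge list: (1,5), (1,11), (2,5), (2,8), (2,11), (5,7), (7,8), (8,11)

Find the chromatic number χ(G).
Clique number ω(G) = 3 (lower bound: χ ≥ ω).
The clique on [2, 8, 11] has size 3, forcing χ ≥ 3, and the coloring below uses 3 colors, so χ(G) = 3.
A valid 3-coloring: color 1: [5, 11]; color 2: [1, 2, 7]; color 3: [8].

χ(G) = 3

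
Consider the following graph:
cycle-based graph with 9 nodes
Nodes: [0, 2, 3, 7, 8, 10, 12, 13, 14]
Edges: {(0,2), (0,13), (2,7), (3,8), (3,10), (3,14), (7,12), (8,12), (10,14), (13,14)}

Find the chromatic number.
χ(G) = 3

Clique number ω(G) = 3 (lower bound: χ ≥ ω).
The clique on [3, 10, 14] has size 3, forcing χ ≥ 3, and the coloring below uses 3 colors, so χ(G) = 3.
A valid 3-coloring: color 1: [2, 3, 12, 13]; color 2: [0, 7, 8, 14]; color 3: [10].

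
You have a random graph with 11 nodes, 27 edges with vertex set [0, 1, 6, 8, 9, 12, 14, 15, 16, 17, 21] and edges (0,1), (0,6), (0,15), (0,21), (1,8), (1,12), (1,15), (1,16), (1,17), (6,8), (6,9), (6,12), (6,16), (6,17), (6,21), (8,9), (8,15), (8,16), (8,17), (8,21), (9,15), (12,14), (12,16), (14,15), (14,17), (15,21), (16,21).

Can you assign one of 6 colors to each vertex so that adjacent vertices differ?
A valid 6-coloring: color 1: [0, 8, 12]; color 2: [1, 6, 14]; color 3: [15, 16, 17]; color 4: [9, 21].
(χ(G) = 4 ≤ 6.)

Yes, G is 6-colorable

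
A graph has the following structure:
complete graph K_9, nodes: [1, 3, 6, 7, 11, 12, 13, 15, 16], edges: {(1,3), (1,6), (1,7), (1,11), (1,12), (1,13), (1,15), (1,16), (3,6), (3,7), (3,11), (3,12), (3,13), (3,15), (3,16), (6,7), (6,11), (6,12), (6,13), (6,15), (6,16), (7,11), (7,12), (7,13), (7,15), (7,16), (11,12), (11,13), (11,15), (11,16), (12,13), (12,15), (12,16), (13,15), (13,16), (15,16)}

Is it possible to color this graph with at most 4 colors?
The clique on vertices [1, 3, 6, 7, 11, 12, 13, 15, 16] has size 9 > 4, so it alone needs 9 colors.

No, G is not 4-colorable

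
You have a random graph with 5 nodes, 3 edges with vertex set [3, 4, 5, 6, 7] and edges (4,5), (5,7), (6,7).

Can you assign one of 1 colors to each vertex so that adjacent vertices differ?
Edge (4,5) forces its endpoints to differ, so 1 color is not enough.

No, G is not 1-colorable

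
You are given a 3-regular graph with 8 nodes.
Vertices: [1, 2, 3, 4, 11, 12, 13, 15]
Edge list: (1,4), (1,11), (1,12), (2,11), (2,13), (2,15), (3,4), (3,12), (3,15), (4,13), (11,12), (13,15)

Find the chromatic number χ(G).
χ(G) = 3

Clique number ω(G) = 3 (lower bound: χ ≥ ω).
The clique on [1, 11, 12] has size 3, forcing χ ≥ 3, and the coloring below uses 3 colors, so χ(G) = 3.
A valid 3-coloring: color 1: [3, 11, 13]; color 2: [2, 4, 12]; color 3: [1, 15].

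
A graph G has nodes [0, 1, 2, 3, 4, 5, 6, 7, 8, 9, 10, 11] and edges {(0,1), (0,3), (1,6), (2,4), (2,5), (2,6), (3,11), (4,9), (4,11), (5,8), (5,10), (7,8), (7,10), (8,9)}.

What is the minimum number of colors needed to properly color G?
χ(G) = 3

Clique number ω(G) = 2 (lower bound: χ ≥ ω).
Odd cycle [4, 9, 8, 5, 2] needs 3 colors (χ ≥ 3).
The coloring below uses 3 colors, so χ(G) = 3.
A valid 3-coloring: color 1: [0, 4, 5, 6, 7]; color 2: [1, 2, 3, 8, 10]; color 3: [9, 11].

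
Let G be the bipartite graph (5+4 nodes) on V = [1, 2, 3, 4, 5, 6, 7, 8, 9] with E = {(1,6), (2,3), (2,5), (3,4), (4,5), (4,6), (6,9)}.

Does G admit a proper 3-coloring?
A valid 3-coloring: color 1: [1, 2, 4, 7, 8, 9]; color 2: [3, 5, 6].
(χ(G) = 2 ≤ 3.)

Yes, G is 3-colorable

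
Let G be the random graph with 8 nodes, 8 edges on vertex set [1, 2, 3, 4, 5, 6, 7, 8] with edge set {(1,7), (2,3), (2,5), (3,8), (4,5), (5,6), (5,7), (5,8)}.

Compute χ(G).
Clique number ω(G) = 2 (lower bound: χ ≥ ω).
The graph is bipartite (no odd cycle), so 2 colors suffice: χ(G) = 2.
A valid 2-coloring: color 1: [1, 3, 5]; color 2: [2, 4, 6, 7, 8].

χ(G) = 2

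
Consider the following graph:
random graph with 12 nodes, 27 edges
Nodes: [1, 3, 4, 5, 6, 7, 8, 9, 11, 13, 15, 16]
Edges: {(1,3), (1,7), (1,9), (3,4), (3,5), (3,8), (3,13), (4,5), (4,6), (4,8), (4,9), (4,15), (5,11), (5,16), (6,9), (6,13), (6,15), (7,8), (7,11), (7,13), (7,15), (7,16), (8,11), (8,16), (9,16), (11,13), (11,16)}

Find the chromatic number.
Clique number ω(G) = 4 (lower bound: χ ≥ ω).
The clique on [7, 8, 11, 16] has size 4, forcing χ ≥ 4, and the coloring below uses 4 colors, so χ(G) = 4.
A valid 4-coloring: color 1: [5, 7, 9]; color 2: [1, 8, 13, 15]; color 3: [4, 11]; color 4: [3, 6, 16].

χ(G) = 4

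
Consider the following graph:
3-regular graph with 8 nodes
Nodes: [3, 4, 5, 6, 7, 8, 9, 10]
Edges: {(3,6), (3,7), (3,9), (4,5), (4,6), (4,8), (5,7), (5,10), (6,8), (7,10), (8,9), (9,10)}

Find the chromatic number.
χ(G) = 3

Clique number ω(G) = 3 (lower bound: χ ≥ ω).
The clique on [4, 6, 8] has size 3, forcing χ ≥ 3, and the coloring below uses 3 colors, so χ(G) = 3.
A valid 3-coloring: color 1: [5, 6, 9]; color 2: [7, 8]; color 3: [3, 4, 10].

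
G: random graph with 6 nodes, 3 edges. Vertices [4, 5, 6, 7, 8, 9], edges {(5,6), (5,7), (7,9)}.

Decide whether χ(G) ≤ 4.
A valid 4-coloring: color 1: [4, 5, 8, 9]; color 2: [6, 7].
(χ(G) = 2 ≤ 4.)

Yes, G is 4-colorable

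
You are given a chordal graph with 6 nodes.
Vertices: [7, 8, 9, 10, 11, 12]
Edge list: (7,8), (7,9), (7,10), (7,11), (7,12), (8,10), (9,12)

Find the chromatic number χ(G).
χ(G) = 3

Clique number ω(G) = 3 (lower bound: χ ≥ ω).
The clique on [7, 8, 10] has size 3, forcing χ ≥ 3, and the coloring below uses 3 colors, so χ(G) = 3.
A valid 3-coloring: color 1: [7]; color 2: [10, 11, 12]; color 3: [8, 9].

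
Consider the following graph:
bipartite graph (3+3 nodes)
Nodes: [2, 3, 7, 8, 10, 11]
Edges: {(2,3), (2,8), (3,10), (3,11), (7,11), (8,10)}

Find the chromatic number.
χ(G) = 2

Clique number ω(G) = 2 (lower bound: χ ≥ ω).
The graph is bipartite (no odd cycle), so 2 colors suffice: χ(G) = 2.
A valid 2-coloring: color 1: [3, 7, 8]; color 2: [2, 10, 11].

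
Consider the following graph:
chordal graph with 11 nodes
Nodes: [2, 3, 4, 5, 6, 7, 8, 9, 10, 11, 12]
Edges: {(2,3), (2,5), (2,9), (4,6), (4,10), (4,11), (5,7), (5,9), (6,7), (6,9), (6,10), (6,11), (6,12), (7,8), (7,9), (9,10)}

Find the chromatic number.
χ(G) = 3

Clique number ω(G) = 3 (lower bound: χ ≥ ω).
The clique on [2, 5, 9] has size 3, forcing χ ≥ 3, and the coloring below uses 3 colors, so χ(G) = 3.
A valid 3-coloring: color 1: [3, 5, 6, 8]; color 2: [4, 9, 12]; color 3: [2, 7, 10, 11].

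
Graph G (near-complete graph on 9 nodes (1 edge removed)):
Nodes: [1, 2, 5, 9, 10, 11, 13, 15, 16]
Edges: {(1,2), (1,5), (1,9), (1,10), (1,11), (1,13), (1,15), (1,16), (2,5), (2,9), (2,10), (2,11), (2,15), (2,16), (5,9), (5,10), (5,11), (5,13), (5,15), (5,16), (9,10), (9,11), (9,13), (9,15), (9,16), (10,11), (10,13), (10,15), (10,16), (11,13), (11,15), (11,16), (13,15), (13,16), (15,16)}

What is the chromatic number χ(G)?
χ(G) = 8

Clique number ω(G) = 8 (lower bound: χ ≥ ω).
The clique on [1, 2, 5, 9, 10, 11, 15, 16] has size 8, forcing χ ≥ 8, and the coloring below uses 8 colors, so χ(G) = 8.
A valid 8-coloring: color 1: [11]; color 2: [9]; color 3: [10]; color 4: [15]; color 5: [5]; color 6: [1]; color 7: [16]; color 8: [2, 13].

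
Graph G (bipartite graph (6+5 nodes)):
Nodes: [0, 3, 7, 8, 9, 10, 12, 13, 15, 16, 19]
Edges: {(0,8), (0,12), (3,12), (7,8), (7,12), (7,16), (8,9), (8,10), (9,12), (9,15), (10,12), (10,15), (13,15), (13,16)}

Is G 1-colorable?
Edge (0,8) forces its endpoints to differ, so 1 color is not enough.

No, G is not 1-colorable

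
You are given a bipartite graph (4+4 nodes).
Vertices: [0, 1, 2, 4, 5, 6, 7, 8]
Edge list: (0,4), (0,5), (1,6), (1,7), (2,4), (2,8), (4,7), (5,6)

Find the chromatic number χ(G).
Clique number ω(G) = 2 (lower bound: χ ≥ ω).
The graph is bipartite (no odd cycle), so 2 colors suffice: χ(G) = 2.
A valid 2-coloring: color 1: [1, 4, 5, 8]; color 2: [0, 2, 6, 7].

χ(G) = 2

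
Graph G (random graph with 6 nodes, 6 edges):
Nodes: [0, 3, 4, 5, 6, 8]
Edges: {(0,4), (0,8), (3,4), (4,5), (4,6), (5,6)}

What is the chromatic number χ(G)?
χ(G) = 3

Clique number ω(G) = 3 (lower bound: χ ≥ ω).
The clique on [4, 5, 6] has size 3, forcing χ ≥ 3, and the coloring below uses 3 colors, so χ(G) = 3.
A valid 3-coloring: color 1: [4, 8]; color 2: [0, 3, 5]; color 3: [6].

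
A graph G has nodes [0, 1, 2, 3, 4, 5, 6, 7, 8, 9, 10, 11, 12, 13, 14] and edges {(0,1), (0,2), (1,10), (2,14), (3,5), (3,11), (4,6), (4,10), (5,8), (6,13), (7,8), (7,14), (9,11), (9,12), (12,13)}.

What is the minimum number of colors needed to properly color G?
Clique number ω(G) = 2 (lower bound: χ ≥ ω).
Odd cycle [0, 2, 14, 7, 8, 5, 3, 11, 9, 12, 13, 6, 4, 10, 1] needs 3 colors (χ ≥ 3).
The coloring below uses 3 colors, so χ(G) = 3.
A valid 3-coloring: color 1: [0, 3, 8, 9, 10, 13, 14]; color 2: [1, 2, 5, 6, 7, 11, 12]; color 3: [4].

χ(G) = 3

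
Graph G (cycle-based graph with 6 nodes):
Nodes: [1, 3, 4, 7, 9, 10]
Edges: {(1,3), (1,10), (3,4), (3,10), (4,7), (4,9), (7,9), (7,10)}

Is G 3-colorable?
Yes, G is 3-colorable

A valid 3-coloring: color 1: [3, 7]; color 2: [4, 10]; color 3: [1, 9].
(χ(G) = 3 ≤ 3.)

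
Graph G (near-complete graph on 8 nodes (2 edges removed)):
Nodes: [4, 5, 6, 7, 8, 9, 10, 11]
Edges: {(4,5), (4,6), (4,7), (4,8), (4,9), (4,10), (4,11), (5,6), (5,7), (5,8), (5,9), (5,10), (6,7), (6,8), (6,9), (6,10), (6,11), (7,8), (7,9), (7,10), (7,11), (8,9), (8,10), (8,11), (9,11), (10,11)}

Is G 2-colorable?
No, G is not 2-colorable

The clique on vertices [4, 6, 7, 8, 9, 11] has size 6 > 2, so it alone needs 6 colors.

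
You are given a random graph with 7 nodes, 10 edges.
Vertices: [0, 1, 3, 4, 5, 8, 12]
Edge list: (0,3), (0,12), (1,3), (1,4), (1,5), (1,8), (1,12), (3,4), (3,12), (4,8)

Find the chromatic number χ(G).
Clique number ω(G) = 3 (lower bound: χ ≥ ω).
The clique on [0, 3, 12] has size 3, forcing χ ≥ 3, and the coloring below uses 3 colors, so χ(G) = 3.
A valid 3-coloring: color 1: [0, 1]; color 2: [3, 5, 8]; color 3: [4, 12].

χ(G) = 3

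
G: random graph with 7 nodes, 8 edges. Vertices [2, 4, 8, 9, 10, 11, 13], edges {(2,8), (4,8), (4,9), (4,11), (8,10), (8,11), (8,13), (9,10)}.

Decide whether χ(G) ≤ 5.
Yes, G is 5-colorable

A valid 5-coloring: color 1: [8, 9]; color 2: [2, 4, 10, 13]; color 3: [11].
(χ(G) = 3 ≤ 5.)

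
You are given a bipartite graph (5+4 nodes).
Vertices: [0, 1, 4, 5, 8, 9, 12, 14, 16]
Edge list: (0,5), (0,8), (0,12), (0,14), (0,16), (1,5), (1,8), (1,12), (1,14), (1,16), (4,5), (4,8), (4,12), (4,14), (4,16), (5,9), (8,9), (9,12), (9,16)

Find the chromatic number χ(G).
χ(G) = 2

Clique number ω(G) = 2 (lower bound: χ ≥ ω).
The graph is bipartite (no odd cycle), so 2 colors suffice: χ(G) = 2.
A valid 2-coloring: color 1: [0, 1, 4, 9]; color 2: [5, 8, 12, 14, 16].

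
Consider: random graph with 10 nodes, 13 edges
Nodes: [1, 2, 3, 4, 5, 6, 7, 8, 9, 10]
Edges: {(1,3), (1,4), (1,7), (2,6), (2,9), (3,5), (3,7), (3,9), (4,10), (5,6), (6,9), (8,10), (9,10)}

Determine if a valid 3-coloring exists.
Yes, G is 3-colorable

A valid 3-coloring: color 1: [3, 6, 10]; color 2: [1, 5, 8, 9]; color 3: [2, 4, 7].
(χ(G) = 3 ≤ 3.)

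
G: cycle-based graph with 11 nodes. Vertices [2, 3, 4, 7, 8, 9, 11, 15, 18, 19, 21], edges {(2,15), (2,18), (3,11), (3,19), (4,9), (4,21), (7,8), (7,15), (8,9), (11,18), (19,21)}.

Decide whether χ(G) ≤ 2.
Odd cycle [19, 21, 4, 9, 8, 7, 15, 2, 18, 11, 3] needs 3 colors (χ ≥ 3).
Hence χ(G) ≥ 3 > 2, so no proper 2-coloring exists.

No, G is not 2-colorable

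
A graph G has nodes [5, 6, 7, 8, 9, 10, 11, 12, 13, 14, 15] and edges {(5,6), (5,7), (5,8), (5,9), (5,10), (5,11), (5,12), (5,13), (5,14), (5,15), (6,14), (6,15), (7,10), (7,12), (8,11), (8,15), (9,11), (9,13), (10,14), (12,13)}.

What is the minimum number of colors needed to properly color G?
χ(G) = 3

Clique number ω(G) = 3 (lower bound: χ ≥ ω).
The clique on [5, 6, 14] has size 3, forcing χ ≥ 3, and the coloring below uses 3 colors, so χ(G) = 3.
A valid 3-coloring: color 1: [5]; color 2: [6, 8, 9, 10, 12]; color 3: [7, 11, 13, 14, 15].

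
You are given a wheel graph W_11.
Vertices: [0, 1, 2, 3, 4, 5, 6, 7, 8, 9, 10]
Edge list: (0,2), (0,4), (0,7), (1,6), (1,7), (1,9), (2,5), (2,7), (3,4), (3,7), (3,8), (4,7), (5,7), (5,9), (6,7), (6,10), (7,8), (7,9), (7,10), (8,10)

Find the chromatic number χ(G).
χ(G) = 3

Clique number ω(G) = 3 (lower bound: χ ≥ ω).
The clique on [0, 2, 7] has size 3, forcing χ ≥ 3, and the coloring below uses 3 colors, so χ(G) = 3.
A valid 3-coloring: color 1: [7]; color 2: [0, 1, 3, 5, 10]; color 3: [2, 4, 6, 8, 9].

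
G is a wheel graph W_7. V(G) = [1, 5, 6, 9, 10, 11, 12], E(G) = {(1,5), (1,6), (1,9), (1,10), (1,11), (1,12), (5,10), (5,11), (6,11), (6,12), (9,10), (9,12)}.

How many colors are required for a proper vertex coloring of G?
χ(G) = 3

Clique number ω(G) = 3 (lower bound: χ ≥ ω).
The clique on [1, 9, 10] has size 3, forcing χ ≥ 3, and the coloring below uses 3 colors, so χ(G) = 3.
A valid 3-coloring: color 1: [1]; color 2: [10, 11, 12]; color 3: [5, 6, 9].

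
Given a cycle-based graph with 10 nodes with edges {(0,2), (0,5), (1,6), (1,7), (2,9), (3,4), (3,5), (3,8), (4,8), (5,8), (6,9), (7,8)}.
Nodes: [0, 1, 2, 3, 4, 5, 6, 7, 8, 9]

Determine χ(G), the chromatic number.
Clique number ω(G) = 3 (lower bound: χ ≥ ω).
The clique on [3, 4, 8] has size 3, forcing χ ≥ 3, and the coloring below uses 3 colors, so χ(G) = 3.
A valid 3-coloring: color 1: [0, 1, 8, 9]; color 2: [2, 4, 5, 6, 7]; color 3: [3].

χ(G) = 3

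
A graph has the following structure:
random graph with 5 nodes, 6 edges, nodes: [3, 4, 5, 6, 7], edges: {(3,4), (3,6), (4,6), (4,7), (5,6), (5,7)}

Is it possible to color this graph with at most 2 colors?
No, G is not 2-colorable

The clique on vertices [3, 4, 6] has size 3 > 2, so it alone needs 3 colors.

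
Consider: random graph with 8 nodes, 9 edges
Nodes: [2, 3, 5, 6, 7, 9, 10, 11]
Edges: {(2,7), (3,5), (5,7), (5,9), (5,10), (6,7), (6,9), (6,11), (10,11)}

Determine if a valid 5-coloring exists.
Yes, G is 5-colorable

A valid 5-coloring: color 1: [2, 5, 6]; color 2: [3, 7, 9, 10]; color 3: [11].
(χ(G) = 3 ≤ 5.)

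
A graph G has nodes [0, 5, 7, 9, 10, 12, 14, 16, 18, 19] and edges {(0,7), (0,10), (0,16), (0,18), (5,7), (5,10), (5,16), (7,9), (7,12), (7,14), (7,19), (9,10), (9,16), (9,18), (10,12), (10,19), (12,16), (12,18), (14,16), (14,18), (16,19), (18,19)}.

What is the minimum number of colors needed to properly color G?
Clique number ω(G) = 2 (lower bound: χ ≥ ω).
The graph is bipartite (no odd cycle), so 2 colors suffice: χ(G) = 2.
A valid 2-coloring: color 1: [7, 10, 16, 18]; color 2: [0, 5, 9, 12, 14, 19].

χ(G) = 2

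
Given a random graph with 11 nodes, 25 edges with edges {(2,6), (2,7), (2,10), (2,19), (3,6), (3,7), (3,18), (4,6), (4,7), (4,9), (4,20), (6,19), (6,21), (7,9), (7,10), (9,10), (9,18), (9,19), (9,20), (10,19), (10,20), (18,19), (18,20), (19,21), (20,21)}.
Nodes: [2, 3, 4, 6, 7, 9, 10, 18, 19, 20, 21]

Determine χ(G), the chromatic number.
χ(G) = 4

Clique number ω(G) = 3 (lower bound: χ ≥ ω).
Suppose a proper 3-coloring c exists. The clique [2, 6, 19] takes 3 distinct colors; by symmetry let c(2) = 1, c(6) = 2, c(19) = 3.
- Vertex 10: neighbors [2, 19] already have colors [1, 3] ⇒ c(10) = 2.
- Vertex 9: neighbors [10, 19] already have colors [2, 3] ⇒ c(9) = 1.
- Vertex 20: neighbors [9, 10] already have colors [1, 2] ⇒ c(20) = 3.
- Vertex 4: neighbors [9, 6, 20] already have colors [1, 2, 3] — all 3 colors blocked. Contradiction.
The forced assignments end in a contradiction, so G has no proper 3-coloring (χ ≥ 4).
The coloring below uses 4 colors, so χ(G) = 4.
A valid 4-coloring: color 1: [7, 19, 20]; color 2: [6, 9]; color 3: [4, 10, 18, 21]; color 4: [2, 3].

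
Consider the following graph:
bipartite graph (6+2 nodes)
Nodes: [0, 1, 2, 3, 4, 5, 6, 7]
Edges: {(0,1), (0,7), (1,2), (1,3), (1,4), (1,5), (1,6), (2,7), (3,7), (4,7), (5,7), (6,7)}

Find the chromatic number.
Clique number ω(G) = 2 (lower bound: χ ≥ ω).
The graph is bipartite (no odd cycle), so 2 colors suffice: χ(G) = 2.
A valid 2-coloring: color 1: [1, 7]; color 2: [0, 2, 3, 4, 5, 6].

χ(G) = 2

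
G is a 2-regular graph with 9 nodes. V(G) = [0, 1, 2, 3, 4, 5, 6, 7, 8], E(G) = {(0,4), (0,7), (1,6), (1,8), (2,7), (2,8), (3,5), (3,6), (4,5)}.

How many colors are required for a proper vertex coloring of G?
Clique number ω(G) = 2 (lower bound: χ ≥ ω).
Odd cycle [5, 4, 0, 7, 2, 8, 1, 6, 3] needs 3 colors (χ ≥ 3).
The coloring below uses 3 colors, so χ(G) = 3.
A valid 3-coloring: color 1: [0, 2, 5, 6]; color 2: [3, 4, 7, 8]; color 3: [1].

χ(G) = 3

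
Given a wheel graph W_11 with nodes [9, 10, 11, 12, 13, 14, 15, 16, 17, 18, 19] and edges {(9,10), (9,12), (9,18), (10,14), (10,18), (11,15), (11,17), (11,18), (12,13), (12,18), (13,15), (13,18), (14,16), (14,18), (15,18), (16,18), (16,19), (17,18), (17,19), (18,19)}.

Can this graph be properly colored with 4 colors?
A valid 4-coloring: color 1: [18]; color 2: [10, 12, 15, 16, 17]; color 3: [9, 11, 13, 14, 19].
(χ(G) = 3 ≤ 4.)

Yes, G is 4-colorable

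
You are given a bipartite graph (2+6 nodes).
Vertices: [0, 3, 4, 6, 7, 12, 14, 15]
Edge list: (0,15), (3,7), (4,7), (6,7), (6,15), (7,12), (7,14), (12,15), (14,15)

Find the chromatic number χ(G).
χ(G) = 2

Clique number ω(G) = 2 (lower bound: χ ≥ ω).
The graph is bipartite (no odd cycle), so 2 colors suffice: χ(G) = 2.
A valid 2-coloring: color 1: [7, 15]; color 2: [0, 3, 4, 6, 12, 14].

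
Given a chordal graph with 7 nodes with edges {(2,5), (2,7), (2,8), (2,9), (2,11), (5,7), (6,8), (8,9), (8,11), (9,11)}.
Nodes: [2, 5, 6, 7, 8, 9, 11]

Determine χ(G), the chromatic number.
χ(G) = 4

Clique number ω(G) = 4 (lower bound: χ ≥ ω).
The clique on [2, 8, 9, 11] has size 4, forcing χ ≥ 4, and the coloring below uses 4 colors, so χ(G) = 4.
A valid 4-coloring: color 1: [2, 6]; color 2: [7, 8]; color 3: [5, 11]; color 4: [9].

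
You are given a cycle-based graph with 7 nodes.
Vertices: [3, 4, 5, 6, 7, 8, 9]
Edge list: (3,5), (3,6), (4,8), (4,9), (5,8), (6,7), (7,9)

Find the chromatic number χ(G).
Clique number ω(G) = 2 (lower bound: χ ≥ ω).
Odd cycle [9, 4, 8, 5, 3, 6, 7] needs 3 colors (χ ≥ 3).
The coloring below uses 3 colors, so χ(G) = 3.
A valid 3-coloring: color 1: [6, 8, 9]; color 2: [4, 5, 7]; color 3: [3].

χ(G) = 3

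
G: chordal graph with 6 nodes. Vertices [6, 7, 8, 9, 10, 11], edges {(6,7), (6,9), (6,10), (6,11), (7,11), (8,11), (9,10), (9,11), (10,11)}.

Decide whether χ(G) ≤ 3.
The clique on vertices [6, 9, 10, 11] has size 4 > 3, so it alone needs 4 colors.

No, G is not 3-colorable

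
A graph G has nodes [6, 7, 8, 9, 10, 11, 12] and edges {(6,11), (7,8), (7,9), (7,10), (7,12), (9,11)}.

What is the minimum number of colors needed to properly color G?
χ(G) = 2

Clique number ω(G) = 2 (lower bound: χ ≥ ω).
The graph is bipartite (no odd cycle), so 2 colors suffice: χ(G) = 2.
A valid 2-coloring: color 1: [7, 11]; color 2: [6, 8, 9, 10, 12].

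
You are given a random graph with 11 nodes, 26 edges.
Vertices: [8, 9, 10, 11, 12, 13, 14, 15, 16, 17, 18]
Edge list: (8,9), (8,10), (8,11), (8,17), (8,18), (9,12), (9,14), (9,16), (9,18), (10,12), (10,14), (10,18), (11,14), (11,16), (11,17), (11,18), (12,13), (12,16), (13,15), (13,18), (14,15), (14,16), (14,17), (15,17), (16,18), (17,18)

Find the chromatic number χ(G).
Clique number ω(G) = 4 (lower bound: χ ≥ ω).
The clique on [8, 11, 17, 18] has size 4, forcing χ ≥ 4, and the coloring below uses 4 colors, so χ(G) = 4.
A valid 4-coloring: color 1: [12, 14, 18]; color 2: [9, 10, 13, 17]; color 3: [8, 15, 16]; color 4: [11].

χ(G) = 4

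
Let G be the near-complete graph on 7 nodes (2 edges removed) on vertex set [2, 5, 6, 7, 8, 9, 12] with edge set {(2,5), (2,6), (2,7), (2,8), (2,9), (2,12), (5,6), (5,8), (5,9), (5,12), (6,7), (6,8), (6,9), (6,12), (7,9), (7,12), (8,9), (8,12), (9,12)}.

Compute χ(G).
χ(G) = 6

Clique number ω(G) = 6 (lower bound: χ ≥ ω).
The clique on [2, 5, 6, 8, 9, 12] has size 6, forcing χ ≥ 6, and the coloring below uses 6 colors, so χ(G) = 6.
A valid 6-coloring: color 1: [6]; color 2: [2]; color 3: [9]; color 4: [12]; color 5: [5, 7]; color 6: [8].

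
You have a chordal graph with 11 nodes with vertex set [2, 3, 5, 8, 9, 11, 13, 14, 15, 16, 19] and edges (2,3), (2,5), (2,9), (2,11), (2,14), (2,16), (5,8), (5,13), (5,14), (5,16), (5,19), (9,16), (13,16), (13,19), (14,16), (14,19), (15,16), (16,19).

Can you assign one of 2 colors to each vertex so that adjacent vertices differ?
The clique on vertices [2, 5, 14, 16] has size 4 > 2, so it alone needs 4 colors.

No, G is not 2-colorable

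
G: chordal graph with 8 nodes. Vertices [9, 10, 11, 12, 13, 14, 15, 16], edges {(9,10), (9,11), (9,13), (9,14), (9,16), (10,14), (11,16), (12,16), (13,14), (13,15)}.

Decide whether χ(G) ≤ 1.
No, G is not 1-colorable

The clique on vertices [9, 11, 16] has size 3 > 1, so it alone needs 3 colors.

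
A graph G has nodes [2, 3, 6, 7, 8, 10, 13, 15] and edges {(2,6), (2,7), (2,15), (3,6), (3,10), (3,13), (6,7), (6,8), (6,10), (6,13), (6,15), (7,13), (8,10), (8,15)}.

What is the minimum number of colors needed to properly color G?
Clique number ω(G) = 3 (lower bound: χ ≥ ω).
Odd cycle [3, 10, 8, 15, 2, 7, 13] needs 3 colors (χ ≥ 3).
Vertex 6 is adjacent to every vertex of [2, 3, 7, 8, 10, 13, 15], which already need 3 colors among themselves, so 6 needs a new color (χ ≥ 4).
The coloring below uses 4 colors, so χ(G) = 4.
A valid 4-coloring: color 1: [6]; color 2: [3, 7, 8]; color 3: [10, 13, 15]; color 4: [2].

χ(G) = 4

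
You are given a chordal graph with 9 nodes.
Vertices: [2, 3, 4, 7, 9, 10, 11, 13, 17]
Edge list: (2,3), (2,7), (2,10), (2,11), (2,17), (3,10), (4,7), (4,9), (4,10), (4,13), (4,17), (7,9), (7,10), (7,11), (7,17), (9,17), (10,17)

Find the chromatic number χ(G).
Clique number ω(G) = 4 (lower bound: χ ≥ ω).
The clique on [4, 7, 9, 17] has size 4, forcing χ ≥ 4, and the coloring below uses 4 colors, so χ(G) = 4.
A valid 4-coloring: color 1: [3, 7, 13]; color 2: [11, 17]; color 3: [2, 4]; color 4: [9, 10].

χ(G) = 4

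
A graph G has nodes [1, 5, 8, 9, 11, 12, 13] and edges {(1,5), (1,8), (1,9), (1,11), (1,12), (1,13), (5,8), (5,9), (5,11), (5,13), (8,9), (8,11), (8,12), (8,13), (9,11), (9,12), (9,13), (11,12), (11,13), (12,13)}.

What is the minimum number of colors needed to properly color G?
Clique number ω(G) = 6 (lower bound: χ ≥ ω).
The clique on [1, 8, 9, 11, 12, 13] has size 6, forcing χ ≥ 6, and the coloring below uses 6 colors, so χ(G) = 6.
A valid 6-coloring: color 1: [13]; color 2: [1]; color 3: [8]; color 4: [11]; color 5: [9]; color 6: [5, 12].

χ(G) = 6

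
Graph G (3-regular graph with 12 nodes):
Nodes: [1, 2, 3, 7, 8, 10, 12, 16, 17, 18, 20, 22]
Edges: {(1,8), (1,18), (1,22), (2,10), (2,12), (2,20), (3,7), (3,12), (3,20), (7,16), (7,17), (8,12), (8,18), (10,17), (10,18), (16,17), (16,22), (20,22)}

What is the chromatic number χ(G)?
χ(G) = 3

Clique number ω(G) = 3 (lower bound: χ ≥ ω).
The clique on [1, 8, 18] has size 3, forcing χ ≥ 3, and the coloring below uses 3 colors, so χ(G) = 3.
A valid 3-coloring: color 1: [12, 17, 18, 20]; color 2: [7, 8, 10, 22]; color 3: [1, 2, 3, 16].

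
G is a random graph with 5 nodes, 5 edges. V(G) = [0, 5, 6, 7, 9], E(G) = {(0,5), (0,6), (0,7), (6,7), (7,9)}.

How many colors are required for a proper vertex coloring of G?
χ(G) = 3

Clique number ω(G) = 3 (lower bound: χ ≥ ω).
The clique on [0, 6, 7] has size 3, forcing χ ≥ 3, and the coloring below uses 3 colors, so χ(G) = 3.
A valid 3-coloring: color 1: [5, 7]; color 2: [0, 9]; color 3: [6].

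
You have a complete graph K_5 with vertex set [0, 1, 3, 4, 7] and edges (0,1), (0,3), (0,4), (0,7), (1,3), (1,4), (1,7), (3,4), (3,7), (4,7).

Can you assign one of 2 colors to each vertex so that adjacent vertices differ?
No, G is not 2-colorable

The clique on vertices [0, 1, 3, 4, 7] has size 5 > 2, so it alone needs 5 colors.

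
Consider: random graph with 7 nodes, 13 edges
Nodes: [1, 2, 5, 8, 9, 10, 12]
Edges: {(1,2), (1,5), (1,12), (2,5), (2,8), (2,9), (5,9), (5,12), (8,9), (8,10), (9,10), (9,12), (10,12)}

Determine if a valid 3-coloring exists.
No, G is not 3-colorable

Odd cycle [10, 12, 5, 2, 8] needs 3 colors (χ ≥ 3).
Vertex 9 is adjacent to every vertex of [2, 5, 8, 10, 12], which already need 3 colors among themselves, so 9 needs a new color (χ ≥ 4).
Hence χ(G) ≥ 4 > 3, so no proper 3-coloring exists.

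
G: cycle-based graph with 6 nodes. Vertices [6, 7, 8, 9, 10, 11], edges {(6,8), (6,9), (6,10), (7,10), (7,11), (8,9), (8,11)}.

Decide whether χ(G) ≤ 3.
Yes, G is 3-colorable

A valid 3-coloring: color 1: [8, 10]; color 2: [6, 11]; color 3: [7, 9].
(χ(G) = 3 ≤ 3.)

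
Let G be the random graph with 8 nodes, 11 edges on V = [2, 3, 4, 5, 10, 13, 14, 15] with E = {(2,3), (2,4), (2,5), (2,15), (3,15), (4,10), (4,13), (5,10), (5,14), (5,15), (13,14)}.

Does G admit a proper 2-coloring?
No, G is not 2-colorable

The clique on vertices [2, 3, 15] has size 3 > 2, so it alone needs 3 colors.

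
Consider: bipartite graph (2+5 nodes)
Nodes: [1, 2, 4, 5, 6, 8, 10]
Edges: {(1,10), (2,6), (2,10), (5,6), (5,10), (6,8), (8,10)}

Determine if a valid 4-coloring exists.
A valid 4-coloring: color 1: [4, 6, 10]; color 2: [1, 2, 5, 8].
(χ(G) = 2 ≤ 4.)

Yes, G is 4-colorable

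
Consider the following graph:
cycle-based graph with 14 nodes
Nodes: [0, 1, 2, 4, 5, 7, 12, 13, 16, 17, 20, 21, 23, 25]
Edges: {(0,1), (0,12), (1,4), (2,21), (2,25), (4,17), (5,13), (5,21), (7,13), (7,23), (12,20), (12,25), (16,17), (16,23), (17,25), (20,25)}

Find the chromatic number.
χ(G) = 3

Clique number ω(G) = 3 (lower bound: χ ≥ ω).
The clique on [12, 20, 25] has size 3, forcing χ ≥ 3, and the coloring below uses 3 colors, so χ(G) = 3.
A valid 3-coloring: color 1: [0, 4, 5, 7, 16, 25]; color 2: [1, 12, 13, 17, 21, 23]; color 3: [2, 20].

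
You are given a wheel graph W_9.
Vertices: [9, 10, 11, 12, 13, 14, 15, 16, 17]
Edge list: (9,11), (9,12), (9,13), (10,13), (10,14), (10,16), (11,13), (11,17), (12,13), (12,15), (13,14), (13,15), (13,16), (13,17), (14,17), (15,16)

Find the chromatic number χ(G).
Clique number ω(G) = 3 (lower bound: χ ≥ ω).
The clique on [9, 11, 13] has size 3, forcing χ ≥ 3, and the coloring below uses 3 colors, so χ(G) = 3.
A valid 3-coloring: color 1: [13]; color 2: [11, 12, 14, 16]; color 3: [9, 10, 15, 17].

χ(G) = 3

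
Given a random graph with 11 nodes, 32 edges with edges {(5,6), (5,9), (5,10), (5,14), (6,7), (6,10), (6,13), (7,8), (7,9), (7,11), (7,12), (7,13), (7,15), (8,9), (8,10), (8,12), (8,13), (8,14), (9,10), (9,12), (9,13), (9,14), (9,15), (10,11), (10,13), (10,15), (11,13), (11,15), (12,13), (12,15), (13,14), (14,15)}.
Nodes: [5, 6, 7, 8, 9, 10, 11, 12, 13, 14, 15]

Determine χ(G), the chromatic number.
Clique number ω(G) = 5 (lower bound: χ ≥ ω).
The clique on [7, 8, 9, 12, 13] has size 5, forcing χ ≥ 5, and the coloring below uses 5 colors, so χ(G) = 5.
A valid 5-coloring: color 1: [6, 9, 11]; color 2: [5, 13, 15]; color 3: [7, 10, 14]; color 4: [8]; color 5: [12].

χ(G) = 5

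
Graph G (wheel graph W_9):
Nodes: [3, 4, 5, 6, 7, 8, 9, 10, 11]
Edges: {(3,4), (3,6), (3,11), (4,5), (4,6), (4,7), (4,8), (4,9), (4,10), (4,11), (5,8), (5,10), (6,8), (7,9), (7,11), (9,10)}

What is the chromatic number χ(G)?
χ(G) = 3

Clique number ω(G) = 3 (lower bound: χ ≥ ω).
The clique on [3, 4, 11] has size 3, forcing χ ≥ 3, and the coloring below uses 3 colors, so χ(G) = 3.
A valid 3-coloring: color 1: [4]; color 2: [3, 7, 8, 10]; color 3: [5, 6, 9, 11].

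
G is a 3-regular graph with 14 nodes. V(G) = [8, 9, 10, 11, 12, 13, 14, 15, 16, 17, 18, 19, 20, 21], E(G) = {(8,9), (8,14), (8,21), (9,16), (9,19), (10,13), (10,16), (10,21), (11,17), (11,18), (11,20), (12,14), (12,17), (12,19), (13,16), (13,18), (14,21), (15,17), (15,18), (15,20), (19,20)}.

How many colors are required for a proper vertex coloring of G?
Clique number ω(G) = 3 (lower bound: χ ≥ ω).
The clique on [8, 14, 21] has size 3, forcing χ ≥ 3, and the coloring below uses 3 colors, so χ(G) = 3.
A valid 3-coloring: color 1: [8, 10, 17, 18, 20]; color 2: [9, 11, 12, 13, 15, 21]; color 3: [14, 16, 19].

χ(G) = 3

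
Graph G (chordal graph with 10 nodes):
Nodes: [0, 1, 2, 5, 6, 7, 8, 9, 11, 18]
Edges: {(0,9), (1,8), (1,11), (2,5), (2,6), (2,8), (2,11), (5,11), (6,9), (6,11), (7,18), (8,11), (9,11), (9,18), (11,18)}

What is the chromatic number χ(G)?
Clique number ω(G) = 3 (lower bound: χ ≥ ω).
The clique on [1, 8, 11] has size 3, forcing χ ≥ 3, and the coloring below uses 3 colors, so χ(G) = 3.
A valid 3-coloring: color 1: [0, 7, 11]; color 2: [1, 2, 9]; color 3: [5, 6, 8, 18].

χ(G) = 3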